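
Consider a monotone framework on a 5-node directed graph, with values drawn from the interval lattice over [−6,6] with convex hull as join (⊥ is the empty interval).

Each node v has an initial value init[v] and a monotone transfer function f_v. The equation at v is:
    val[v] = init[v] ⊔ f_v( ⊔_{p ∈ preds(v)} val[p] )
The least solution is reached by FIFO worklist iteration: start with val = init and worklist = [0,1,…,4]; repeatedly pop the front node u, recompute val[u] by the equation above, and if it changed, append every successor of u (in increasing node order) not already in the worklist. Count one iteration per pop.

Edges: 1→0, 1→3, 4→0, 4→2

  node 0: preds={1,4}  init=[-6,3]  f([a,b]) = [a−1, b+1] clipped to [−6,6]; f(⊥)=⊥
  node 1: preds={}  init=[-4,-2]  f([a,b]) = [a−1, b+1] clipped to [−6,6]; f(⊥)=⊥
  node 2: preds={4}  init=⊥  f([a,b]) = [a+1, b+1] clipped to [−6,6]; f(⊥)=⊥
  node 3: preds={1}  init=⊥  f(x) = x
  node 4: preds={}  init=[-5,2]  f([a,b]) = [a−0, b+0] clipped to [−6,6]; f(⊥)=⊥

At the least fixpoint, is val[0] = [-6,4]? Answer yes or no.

no

Worklist (5 pops):
  #1 pop 0: in=[-5,2] → [-6,3] (no change)
  #2 pop 1: in=⊥ → [-4,-2] (no change)
  #3 pop 2: in=[-5,2] → [-4,3] (was ⊥); enqueue []
  #4 pop 3: in=[-4,-2] → [-4,-2] (was ⊥); enqueue []
  #5 pop 4: in=⊥ → [-5,2] (no change)

Fixpoint:
  val[0] = [-6,3]
  val[1] = [-4,-2]
  val[2] = [-4,3]
  val[3] = [-4,-2]
  val[4] = [-5,2]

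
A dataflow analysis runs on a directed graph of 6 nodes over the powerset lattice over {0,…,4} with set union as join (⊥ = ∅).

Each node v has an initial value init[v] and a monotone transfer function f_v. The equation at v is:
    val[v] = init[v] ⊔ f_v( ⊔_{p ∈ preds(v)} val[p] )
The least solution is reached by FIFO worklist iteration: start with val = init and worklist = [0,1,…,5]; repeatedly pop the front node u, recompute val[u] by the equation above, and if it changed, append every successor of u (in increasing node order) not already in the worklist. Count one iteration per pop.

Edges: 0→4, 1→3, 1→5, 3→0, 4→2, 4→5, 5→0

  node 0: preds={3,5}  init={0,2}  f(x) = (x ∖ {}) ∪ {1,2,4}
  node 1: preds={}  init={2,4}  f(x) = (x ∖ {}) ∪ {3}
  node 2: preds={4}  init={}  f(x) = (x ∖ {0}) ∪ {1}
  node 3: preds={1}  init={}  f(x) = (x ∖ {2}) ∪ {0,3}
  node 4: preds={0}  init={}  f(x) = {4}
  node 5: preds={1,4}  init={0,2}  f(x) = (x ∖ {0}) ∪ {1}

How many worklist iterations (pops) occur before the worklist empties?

9

Trace (9 dequeues):
  [1] u=0 | in {0,2} | out {0,1,2,4} | prev {0,2} | push {}
  [2] u=1 | in {} | out {2,3,4} | prev {2,4} | push {}
  [3] u=2 | in {} | out {1} | prev {} | push {}
  [4] u=3 | in {2,3,4} | out {0,3,4} | prev {} | push {0}
  [5] u=4 | in {0,1,2,4} | out {4} | prev {} | push {2}
  [6] u=5 | in {2,3,4} | out {0,1,2,3,4} | prev {0,2} | push {}
  [7] u=0 | in {0,1,2,3,4} | out {0,1,2,3,4} | prev {0,1,2,4} | push {4}
  [8] u=2 | in {4} | out {1,4} | prev {1} | push {}
  [9] u=4 | in {0,1,2,3,4} | out {4} | ==

Converged values:
  [0] {0,1,2,3,4}
  [1] {2,3,4}
  [2] {1,4}
  [3] {0,3,4}
  [4] {4}
  [5] {0,1,2,3,4}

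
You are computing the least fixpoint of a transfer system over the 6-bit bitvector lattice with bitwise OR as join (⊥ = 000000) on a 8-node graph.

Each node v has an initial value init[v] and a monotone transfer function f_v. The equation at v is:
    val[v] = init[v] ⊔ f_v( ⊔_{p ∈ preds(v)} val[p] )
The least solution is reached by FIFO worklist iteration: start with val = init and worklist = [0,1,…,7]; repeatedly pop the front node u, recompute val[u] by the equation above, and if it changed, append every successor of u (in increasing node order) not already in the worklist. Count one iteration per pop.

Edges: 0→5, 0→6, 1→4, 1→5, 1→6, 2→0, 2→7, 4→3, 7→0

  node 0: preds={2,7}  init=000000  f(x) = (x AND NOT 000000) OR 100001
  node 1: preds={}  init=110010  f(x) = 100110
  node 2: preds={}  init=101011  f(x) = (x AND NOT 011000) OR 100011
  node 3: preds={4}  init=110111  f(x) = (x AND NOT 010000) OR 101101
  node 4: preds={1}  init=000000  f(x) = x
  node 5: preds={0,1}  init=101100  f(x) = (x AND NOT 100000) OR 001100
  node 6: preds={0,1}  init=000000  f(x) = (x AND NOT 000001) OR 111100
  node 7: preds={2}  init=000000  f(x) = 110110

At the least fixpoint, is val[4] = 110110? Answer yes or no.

yes

Iteration log — 12 steps:
  step 1. node 0  ⊔preds=101011  new=101011  old=000000  +wl: 
  step 2. node 1  ⊔preds=000000  new=110110  old=110010  +wl: 
  step 3. node 2  ⊔preds=000000  new=101011  stable
  step 4. node 3  ⊔preds=000000  new=111111  old=110111  +wl: 
  step 5. node 4  ⊔preds=110110  new=110110  old=000000  +wl: 3
  step 6. node 5  ⊔preds=111111  new=111111  old=101100  +wl: 
  step 7. node 6  ⊔preds=111111  new=111110  old=000000  +wl: 
  step 8. node 7  ⊔preds=101011  new=110110  old=000000  +wl: 0
  step 9. node 3  ⊔preds=110110  new=111111  stable
  step 10. node 0  ⊔preds=111111  new=111111  old=101011  +wl: 5,6
  step 11. node 5  ⊔preds=111111  new=111111  stable
  step 12. node 6  ⊔preds=111111  new=111110  stable

Least fixpoint reached:
  node 0: 111111
  node 1: 110110
  node 2: 101011
  node 3: 111111
  node 4: 110110
  node 5: 111111
  node 6: 111110
  node 7: 110110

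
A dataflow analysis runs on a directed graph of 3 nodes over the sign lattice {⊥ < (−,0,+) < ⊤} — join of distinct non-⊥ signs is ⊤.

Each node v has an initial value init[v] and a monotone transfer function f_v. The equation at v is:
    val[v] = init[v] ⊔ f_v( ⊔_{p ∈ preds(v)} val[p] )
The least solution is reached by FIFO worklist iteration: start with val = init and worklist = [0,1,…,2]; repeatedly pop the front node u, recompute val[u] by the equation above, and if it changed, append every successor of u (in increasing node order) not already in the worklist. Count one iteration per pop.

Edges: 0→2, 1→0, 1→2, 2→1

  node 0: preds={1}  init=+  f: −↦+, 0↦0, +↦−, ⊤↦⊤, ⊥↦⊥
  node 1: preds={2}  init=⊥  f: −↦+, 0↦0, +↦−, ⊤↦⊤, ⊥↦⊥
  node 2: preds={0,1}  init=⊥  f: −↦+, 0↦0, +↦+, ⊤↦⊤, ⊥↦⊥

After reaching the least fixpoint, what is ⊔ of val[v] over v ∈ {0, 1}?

Iteration log — 9 steps:
  step 1. node 0  ⊔preds=⊥  new=+  stable
  step 2. node 1  ⊔preds=⊥  new=⊥  stable
  step 3. node 2  ⊔preds=+  new=+  old=⊥  +wl: 1
  step 4. node 1  ⊔preds=+  new=−  old=⊥  +wl: 0,2
  step 5. node 0  ⊔preds=−  new=+  stable
  step 6. node 2  ⊔preds=⊤  new=⊤  old=+  +wl: 1
  step 7. node 1  ⊔preds=⊤  new=⊤  old=−  +wl: 0,2
  step 8. node 0  ⊔preds=⊤  new=⊤  old=+  +wl: 
  step 9. node 2  ⊔preds=⊤  new=⊤  stable

Least fixpoint reached:
  node 0: ⊤
  node 1: ⊤
  node 2: ⊤

⊤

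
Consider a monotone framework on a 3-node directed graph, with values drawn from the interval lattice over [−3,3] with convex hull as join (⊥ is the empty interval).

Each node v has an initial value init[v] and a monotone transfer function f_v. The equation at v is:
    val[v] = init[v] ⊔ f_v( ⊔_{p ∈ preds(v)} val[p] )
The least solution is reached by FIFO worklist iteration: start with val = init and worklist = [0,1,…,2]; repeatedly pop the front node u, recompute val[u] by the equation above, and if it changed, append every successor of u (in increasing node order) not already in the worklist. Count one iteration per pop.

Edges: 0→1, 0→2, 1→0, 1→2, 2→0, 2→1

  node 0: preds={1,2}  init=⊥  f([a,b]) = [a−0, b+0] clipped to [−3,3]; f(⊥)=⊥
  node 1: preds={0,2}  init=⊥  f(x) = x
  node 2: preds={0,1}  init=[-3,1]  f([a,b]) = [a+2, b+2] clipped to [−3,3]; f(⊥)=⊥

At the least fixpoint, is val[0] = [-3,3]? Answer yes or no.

Iteration log — 7 steps:
  step 1. node 0  ⊔preds=[-3,1]  new=[-3,1]  old=⊥  +wl: 
  step 2. node 1  ⊔preds=[-3,1]  new=[-3,1]  old=⊥  +wl: 0
  step 3. node 2  ⊔preds=[-3,1]  new=[-3,3]  old=[-3,1]  +wl: 1
  step 4. node 0  ⊔preds=[-3,3]  new=[-3,3]  old=[-3,1]  +wl: 2
  step 5. node 1  ⊔preds=[-3,3]  new=[-3,3]  old=[-3,1]  +wl: 0
  step 6. node 2  ⊔preds=[-3,3]  new=[-3,3]  stable
  step 7. node 0  ⊔preds=[-3,3]  new=[-3,3]  stable

Least fixpoint reached:
  node 0: [-3,3]
  node 1: [-3,3]
  node 2: [-3,3]

yes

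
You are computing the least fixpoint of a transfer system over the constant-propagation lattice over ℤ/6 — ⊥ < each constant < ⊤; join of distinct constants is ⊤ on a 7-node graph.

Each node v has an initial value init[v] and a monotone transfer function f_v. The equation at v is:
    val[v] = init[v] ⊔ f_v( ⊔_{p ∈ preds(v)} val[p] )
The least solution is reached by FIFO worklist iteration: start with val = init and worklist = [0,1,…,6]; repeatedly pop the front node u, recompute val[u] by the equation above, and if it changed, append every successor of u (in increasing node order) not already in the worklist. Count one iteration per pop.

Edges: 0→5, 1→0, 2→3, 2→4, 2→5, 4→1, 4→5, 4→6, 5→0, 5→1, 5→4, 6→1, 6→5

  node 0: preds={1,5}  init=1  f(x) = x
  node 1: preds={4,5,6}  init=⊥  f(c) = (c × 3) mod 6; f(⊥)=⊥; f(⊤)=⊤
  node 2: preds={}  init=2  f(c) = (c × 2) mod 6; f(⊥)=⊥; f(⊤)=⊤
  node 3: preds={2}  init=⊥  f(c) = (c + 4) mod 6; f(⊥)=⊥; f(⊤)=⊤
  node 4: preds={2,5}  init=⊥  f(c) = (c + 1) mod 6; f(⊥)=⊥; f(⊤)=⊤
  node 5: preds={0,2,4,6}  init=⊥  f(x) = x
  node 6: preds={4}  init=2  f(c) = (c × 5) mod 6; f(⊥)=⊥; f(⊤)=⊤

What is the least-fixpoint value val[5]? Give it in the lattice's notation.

⊤

Iteration log — 14 steps:
  step 1. node 0  ⊔preds=⊥  new=1  stable
  step 2. node 1  ⊔preds=2  new=0  old=⊥  +wl: 0
  step 3. node 2  ⊔preds=⊥  new=2  stable
  step 4. node 3  ⊔preds=2  new=0  old=⊥  +wl: 
  step 5. node 4  ⊔preds=2  new=3  old=⊥  +wl: 1
  step 6. node 5  ⊔preds=⊤  new=⊤  old=⊥  +wl: 4
  step 7. node 6  ⊔preds=3  new=⊤  old=2  +wl: 5
  step 8. node 0  ⊔preds=⊤  new=⊤  old=1  +wl: 
  step 9. node 1  ⊔preds=⊤  new=⊤  old=0  +wl: 0
  step 10. node 4  ⊔preds=⊤  new=⊤  old=3  +wl: 1,6
  step 11. node 5  ⊔preds=⊤  new=⊤  stable
  step 12. node 0  ⊔preds=⊤  new=⊤  stable
  step 13. node 1  ⊔preds=⊤  new=⊤  stable
  step 14. node 6  ⊔preds=⊤  new=⊤  stable

Least fixpoint reached:
  node 0: ⊤
  node 1: ⊤
  node 2: 2
  node 3: 0
  node 4: ⊤
  node 5: ⊤
  node 6: ⊤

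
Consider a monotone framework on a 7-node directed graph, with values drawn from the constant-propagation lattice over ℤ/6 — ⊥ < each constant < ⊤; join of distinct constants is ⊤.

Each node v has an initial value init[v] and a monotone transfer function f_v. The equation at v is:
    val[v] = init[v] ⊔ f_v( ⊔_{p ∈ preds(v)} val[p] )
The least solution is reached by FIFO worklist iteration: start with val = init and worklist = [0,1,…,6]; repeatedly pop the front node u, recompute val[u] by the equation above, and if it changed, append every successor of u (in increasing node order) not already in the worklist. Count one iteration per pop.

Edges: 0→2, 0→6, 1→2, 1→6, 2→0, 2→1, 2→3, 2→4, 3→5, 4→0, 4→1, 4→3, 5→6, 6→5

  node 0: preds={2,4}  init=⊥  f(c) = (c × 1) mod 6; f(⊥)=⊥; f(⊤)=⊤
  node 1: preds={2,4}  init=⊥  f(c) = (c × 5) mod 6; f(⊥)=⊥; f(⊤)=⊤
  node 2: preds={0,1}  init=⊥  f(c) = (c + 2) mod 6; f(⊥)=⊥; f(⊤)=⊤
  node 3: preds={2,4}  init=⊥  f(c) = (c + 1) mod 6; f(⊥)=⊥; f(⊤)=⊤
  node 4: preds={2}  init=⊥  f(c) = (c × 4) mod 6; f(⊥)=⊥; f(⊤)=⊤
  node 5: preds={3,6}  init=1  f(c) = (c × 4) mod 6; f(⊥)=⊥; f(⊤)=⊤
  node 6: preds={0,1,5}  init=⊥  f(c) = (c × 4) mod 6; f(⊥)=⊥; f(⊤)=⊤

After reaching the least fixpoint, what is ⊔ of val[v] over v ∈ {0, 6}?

Worklist (10 pops):
  #1 pop 0: in=⊥ → ⊥ (no change)
  #2 pop 1: in=⊥ → ⊥ (no change)
  #3 pop 2: in=⊥ → ⊥ (no change)
  #4 pop 3: in=⊥ → ⊥ (no change)
  #5 pop 4: in=⊥ → ⊥ (no change)
  #6 pop 5: in=⊥ → 1 (no change)
  #7 pop 6: in=1 → 4 (was ⊥); enqueue [5]
  #8 pop 5: in=4 → ⊤ (was 1); enqueue [6]
  #9 pop 6: in=⊤ → ⊤ (was 4); enqueue [5]
  #10 pop 5: in=⊤ → ⊤ (no change)

Fixpoint:
  val[0] = ⊥
  val[1] = ⊥
  val[2] = ⊥
  val[3] = ⊥
  val[4] = ⊥
  val[5] = ⊤
  val[6] = ⊤

⊤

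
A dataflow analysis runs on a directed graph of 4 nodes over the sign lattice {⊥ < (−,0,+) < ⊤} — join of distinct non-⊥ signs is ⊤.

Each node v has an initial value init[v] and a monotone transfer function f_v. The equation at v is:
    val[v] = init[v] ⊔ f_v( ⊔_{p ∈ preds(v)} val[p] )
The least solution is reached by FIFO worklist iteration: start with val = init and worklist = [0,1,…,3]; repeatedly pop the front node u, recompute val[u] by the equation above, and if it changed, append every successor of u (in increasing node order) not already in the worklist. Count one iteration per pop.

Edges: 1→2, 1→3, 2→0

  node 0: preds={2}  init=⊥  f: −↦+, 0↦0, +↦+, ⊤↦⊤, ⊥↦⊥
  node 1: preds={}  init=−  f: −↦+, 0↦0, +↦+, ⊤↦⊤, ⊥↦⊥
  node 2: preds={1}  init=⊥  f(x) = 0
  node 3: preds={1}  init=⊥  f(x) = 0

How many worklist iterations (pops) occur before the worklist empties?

5

Iteration log — 5 steps:
  step 1. node 0  ⊔preds=⊥  new=⊥  stable
  step 2. node 1  ⊔preds=⊥  new=−  stable
  step 3. node 2  ⊔preds=−  new=0  old=⊥  +wl: 0
  step 4. node 3  ⊔preds=−  new=0  old=⊥  +wl: 
  step 5. node 0  ⊔preds=0  new=0  old=⊥  +wl: 

Least fixpoint reached:
  node 0: 0
  node 1: −
  node 2: 0
  node 3: 0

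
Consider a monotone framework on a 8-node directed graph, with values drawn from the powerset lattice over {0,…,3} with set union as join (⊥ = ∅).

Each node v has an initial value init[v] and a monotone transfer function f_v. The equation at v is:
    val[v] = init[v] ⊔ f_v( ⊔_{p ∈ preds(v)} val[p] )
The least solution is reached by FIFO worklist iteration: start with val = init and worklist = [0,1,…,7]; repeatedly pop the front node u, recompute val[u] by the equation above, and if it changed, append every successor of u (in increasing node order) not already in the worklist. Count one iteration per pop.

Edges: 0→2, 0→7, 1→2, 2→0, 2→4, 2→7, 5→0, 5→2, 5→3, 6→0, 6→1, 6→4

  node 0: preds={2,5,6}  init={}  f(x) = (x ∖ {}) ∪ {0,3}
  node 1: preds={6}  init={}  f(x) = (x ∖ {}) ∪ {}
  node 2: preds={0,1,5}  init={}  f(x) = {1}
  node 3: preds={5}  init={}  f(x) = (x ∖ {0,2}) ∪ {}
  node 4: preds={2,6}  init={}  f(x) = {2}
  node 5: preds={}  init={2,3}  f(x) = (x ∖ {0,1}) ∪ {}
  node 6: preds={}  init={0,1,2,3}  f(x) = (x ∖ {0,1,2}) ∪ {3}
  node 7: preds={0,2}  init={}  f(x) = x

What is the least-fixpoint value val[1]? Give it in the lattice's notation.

{0,1,2,3}

Trace (9 dequeues):
  [1] u=0 | in {0,1,2,3} | out {0,1,2,3} | prev {} | push {}
  [2] u=1 | in {0,1,2,3} | out {0,1,2,3} | prev {} | push {}
  [3] u=2 | in {0,1,2,3} | out {1} | prev {} | push {0}
  [4] u=3 | in {2,3} | out {3} | prev {} | push {}
  [5] u=4 | in {0,1,2,3} | out {2} | prev {} | push {}
  [6] u=5 | in {} | out {2,3} | ==
  [7] u=6 | in {} | out {0,1,2,3} | ==
  [8] u=7 | in {0,1,2,3} | out {0,1,2,3} | prev {} | push {}
  [9] u=0 | in {0,1,2,3} | out {0,1,2,3} | ==

Converged values:
  [0] {0,1,2,3}
  [1] {0,1,2,3}
  [2] {1}
  [3] {3}
  [4] {2}
  [5] {2,3}
  [6] {0,1,2,3}
  [7] {0,1,2,3}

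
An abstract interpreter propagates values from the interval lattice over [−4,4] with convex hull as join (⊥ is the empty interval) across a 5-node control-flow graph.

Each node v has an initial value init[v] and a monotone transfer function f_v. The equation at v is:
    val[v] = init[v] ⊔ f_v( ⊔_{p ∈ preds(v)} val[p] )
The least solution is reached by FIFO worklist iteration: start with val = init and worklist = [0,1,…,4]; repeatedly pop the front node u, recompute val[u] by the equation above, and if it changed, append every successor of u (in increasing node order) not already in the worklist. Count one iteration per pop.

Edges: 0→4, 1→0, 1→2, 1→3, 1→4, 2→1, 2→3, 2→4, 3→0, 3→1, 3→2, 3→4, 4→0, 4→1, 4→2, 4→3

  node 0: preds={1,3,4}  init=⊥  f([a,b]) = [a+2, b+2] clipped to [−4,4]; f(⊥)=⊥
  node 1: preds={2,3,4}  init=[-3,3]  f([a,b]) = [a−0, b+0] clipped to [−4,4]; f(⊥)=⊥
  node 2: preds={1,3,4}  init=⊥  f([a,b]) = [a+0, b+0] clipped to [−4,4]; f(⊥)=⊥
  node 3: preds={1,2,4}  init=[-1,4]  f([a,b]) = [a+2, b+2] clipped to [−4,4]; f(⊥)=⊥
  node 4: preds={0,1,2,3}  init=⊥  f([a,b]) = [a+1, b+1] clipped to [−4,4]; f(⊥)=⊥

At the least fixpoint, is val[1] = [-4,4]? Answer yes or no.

no

Worklist (9 pops):
  #1 pop 0: in=[-3,4] → [-1,4] (was ⊥); enqueue []
  #2 pop 1: in=[-1,4] → [-3,4] (was [-3,3]); enqueue [0]
  #3 pop 2: in=[-3,4] → [-3,4] (was ⊥); enqueue [1]
  #4 pop 3: in=[-3,4] → [-1,4] (no change)
  #5 pop 4: in=[-3,4] → [-2,4] (was ⊥); enqueue [2,3]
  #6 pop 0: in=[-3,4] → [-1,4] (no change)
  #7 pop 1: in=[-3,4] → [-3,4] (no change)
  #8 pop 2: in=[-3,4] → [-3,4] (no change)
  #9 pop 3: in=[-3,4] → [-1,4] (no change)

Fixpoint:
  val[0] = [-1,4]
  val[1] = [-3,4]
  val[2] = [-3,4]
  val[3] = [-1,4]
  val[4] = [-2,4]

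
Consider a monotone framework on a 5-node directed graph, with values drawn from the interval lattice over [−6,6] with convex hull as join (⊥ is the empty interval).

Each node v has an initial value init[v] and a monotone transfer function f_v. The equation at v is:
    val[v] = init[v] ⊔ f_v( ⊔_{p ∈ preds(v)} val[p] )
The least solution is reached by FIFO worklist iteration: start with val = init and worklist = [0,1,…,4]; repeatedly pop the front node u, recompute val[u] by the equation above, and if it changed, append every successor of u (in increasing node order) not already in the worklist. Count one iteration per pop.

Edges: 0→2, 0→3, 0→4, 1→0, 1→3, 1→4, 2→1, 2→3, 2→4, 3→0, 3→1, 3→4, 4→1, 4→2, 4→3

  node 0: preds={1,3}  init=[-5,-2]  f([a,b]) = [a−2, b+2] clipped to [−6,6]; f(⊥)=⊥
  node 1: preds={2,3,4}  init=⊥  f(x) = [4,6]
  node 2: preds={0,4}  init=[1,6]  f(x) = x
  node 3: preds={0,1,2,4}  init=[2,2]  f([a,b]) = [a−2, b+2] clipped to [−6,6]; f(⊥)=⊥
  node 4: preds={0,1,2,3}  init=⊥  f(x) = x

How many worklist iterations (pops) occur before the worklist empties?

11

Trace (11 dequeues):
  [1] u=0 | in [2,2] | out [-5,4] | prev [-5,-2] | push {}
  [2] u=1 | in [1,6] | out [4,6] | prev ⊥ | push {0}
  [3] u=2 | in [-5,4] | out [-5,6] | prev [1,6] | push {1}
  [4] u=3 | in [-5,6] | out [-6,6] | prev [2,2] | push {}
  [5] u=4 | in [-6,6] | out [-6,6] | prev ⊥ | push {2,3}
  [6] u=0 | in [-6,6] | out [-6,6] | prev [-5,4] | push {4}
  [7] u=1 | in [-6,6] | out [4,6] | ==
  [8] u=2 | in [-6,6] | out [-6,6] | prev [-5,6] | push {1}
  [9] u=3 | in [-6,6] | out [-6,6] | ==
  [10] u=4 | in [-6,6] | out [-6,6] | ==
  [11] u=1 | in [-6,6] | out [4,6] | ==

Converged values:
  [0] [-6,6]
  [1] [4,6]
  [2] [-6,6]
  [3] [-6,6]
  [4] [-6,6]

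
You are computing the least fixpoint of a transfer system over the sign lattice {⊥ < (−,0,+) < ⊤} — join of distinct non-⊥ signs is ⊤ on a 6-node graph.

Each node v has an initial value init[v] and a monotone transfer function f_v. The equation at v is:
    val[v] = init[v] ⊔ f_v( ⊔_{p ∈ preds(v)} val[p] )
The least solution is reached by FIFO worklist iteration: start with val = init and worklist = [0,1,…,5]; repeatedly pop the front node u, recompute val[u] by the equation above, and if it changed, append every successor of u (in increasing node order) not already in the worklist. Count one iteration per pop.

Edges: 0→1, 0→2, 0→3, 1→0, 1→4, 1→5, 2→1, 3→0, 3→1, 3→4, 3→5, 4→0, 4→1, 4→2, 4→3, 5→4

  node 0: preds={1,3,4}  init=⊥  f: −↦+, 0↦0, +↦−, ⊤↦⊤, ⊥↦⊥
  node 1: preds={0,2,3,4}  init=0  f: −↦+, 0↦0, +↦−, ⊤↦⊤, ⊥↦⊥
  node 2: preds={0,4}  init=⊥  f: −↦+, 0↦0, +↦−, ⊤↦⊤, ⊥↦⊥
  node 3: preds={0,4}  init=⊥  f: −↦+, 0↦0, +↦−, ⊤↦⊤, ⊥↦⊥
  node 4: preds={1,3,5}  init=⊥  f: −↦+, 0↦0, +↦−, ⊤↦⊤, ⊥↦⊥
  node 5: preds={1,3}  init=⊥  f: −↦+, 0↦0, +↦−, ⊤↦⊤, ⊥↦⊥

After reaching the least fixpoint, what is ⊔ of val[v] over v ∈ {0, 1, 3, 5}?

0

Worklist (11 pops):
  #1 pop 0: in=0 → 0 (was ⊥); enqueue []
  #2 pop 1: in=0 → 0 (no change)
  #3 pop 2: in=0 → 0 (was ⊥); enqueue [1]
  #4 pop 3: in=0 → 0 (was ⊥); enqueue [0]
  #5 pop 4: in=0 → 0 (was ⊥); enqueue [2,3]
  #6 pop 5: in=0 → 0 (was ⊥); enqueue [4]
  #7 pop 1: in=0 → 0 (no change)
  #8 pop 0: in=0 → 0 (no change)
  #9 pop 2: in=0 → 0 (no change)
  #10 pop 3: in=0 → 0 (no change)
  #11 pop 4: in=0 → 0 (no change)

Fixpoint:
  val[0] = 0
  val[1] = 0
  val[2] = 0
  val[3] = 0
  val[4] = 0
  val[5] = 0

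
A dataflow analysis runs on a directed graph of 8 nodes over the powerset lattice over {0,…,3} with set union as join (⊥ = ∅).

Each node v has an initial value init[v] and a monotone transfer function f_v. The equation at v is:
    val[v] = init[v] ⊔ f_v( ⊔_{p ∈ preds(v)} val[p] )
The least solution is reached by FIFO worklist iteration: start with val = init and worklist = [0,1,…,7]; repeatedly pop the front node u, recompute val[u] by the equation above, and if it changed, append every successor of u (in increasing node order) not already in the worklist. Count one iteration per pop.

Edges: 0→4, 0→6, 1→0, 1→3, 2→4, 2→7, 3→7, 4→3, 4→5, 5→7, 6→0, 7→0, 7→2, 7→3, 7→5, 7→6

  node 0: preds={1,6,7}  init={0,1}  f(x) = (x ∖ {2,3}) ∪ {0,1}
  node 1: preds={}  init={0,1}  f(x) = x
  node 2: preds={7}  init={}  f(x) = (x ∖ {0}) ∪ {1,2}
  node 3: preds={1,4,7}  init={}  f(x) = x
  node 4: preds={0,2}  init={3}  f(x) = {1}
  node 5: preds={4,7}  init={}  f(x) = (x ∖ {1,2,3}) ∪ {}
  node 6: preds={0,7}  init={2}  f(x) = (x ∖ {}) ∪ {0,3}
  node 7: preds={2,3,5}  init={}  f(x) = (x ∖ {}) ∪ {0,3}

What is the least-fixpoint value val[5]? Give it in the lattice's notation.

{0}

Worklist (15 pops):
  #1 pop 0: in={0,1,2} → {0,1} (no change)
  #2 pop 1: in={} → {0,1} (no change)
  #3 pop 2: in={} → {1,2} (was {}); enqueue []
  #4 pop 3: in={0,1,3} → {0,1,3} (was {}); enqueue []
  #5 pop 4: in={0,1,2} → {1,3} (was {3}); enqueue [3]
  #6 pop 5: in={1,3} → {} (no change)
  #7 pop 6: in={0,1} → {0,1,2,3} (was {2}); enqueue [0]
  #8 pop 7: in={0,1,2,3} → {0,1,2,3} (was {}); enqueue [2,5,6]
  #9 pop 3: in={0,1,2,3} → {0,1,2,3} (was {0,1,3}); enqueue [7]
  #10 pop 0: in={0,1,2,3} → {0,1} (no change)
  #11 pop 2: in={0,1,2,3} → {1,2,3} (was {1,2}); enqueue [4]
  #12 pop 5: in={0,1,2,3} → {0} (was {}); enqueue []
  #13 pop 6: in={0,1,2,3} → {0,1,2,3} (no change)
  #14 pop 7: in={0,1,2,3} → {0,1,2,3} (no change)
  #15 pop 4: in={0,1,2,3} → {1,3} (no change)

Fixpoint:
  val[0] = {0,1}
  val[1] = {0,1}
  val[2] = {1,2,3}
  val[3] = {0,1,2,3}
  val[4] = {1,3}
  val[5] = {0}
  val[6] = {0,1,2,3}
  val[7] = {0,1,2,3}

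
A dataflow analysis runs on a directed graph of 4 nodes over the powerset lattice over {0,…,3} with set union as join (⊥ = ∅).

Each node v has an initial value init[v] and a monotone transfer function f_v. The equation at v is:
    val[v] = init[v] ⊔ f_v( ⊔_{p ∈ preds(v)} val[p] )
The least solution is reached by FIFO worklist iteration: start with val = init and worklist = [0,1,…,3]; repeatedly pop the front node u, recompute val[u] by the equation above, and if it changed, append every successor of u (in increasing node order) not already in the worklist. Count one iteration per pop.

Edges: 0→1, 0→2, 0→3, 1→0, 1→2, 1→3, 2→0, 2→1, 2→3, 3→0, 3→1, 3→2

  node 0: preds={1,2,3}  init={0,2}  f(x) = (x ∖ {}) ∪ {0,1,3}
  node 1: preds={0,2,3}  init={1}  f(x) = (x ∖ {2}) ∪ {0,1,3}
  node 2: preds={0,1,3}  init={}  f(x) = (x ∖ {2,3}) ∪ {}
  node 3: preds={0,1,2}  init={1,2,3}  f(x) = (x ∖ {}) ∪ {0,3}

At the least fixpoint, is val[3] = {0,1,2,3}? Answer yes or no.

yes

Trace (7 dequeues):
  [1] u=0 | in {1,2,3} | out {0,1,2,3} | prev {0,2} | push {}
  [2] u=1 | in {0,1,2,3} | out {0,1,3} | prev {1} | push {0}
  [3] u=2 | in {0,1,2,3} | out {0,1} | prev {} | push {1}
  [4] u=3 | in {0,1,2,3} | out {0,1,2,3} | prev {1,2,3} | push {2}
  [5] u=0 | in {0,1,2,3} | out {0,1,2,3} | ==
  [6] u=1 | in {0,1,2,3} | out {0,1,3} | ==
  [7] u=2 | in {0,1,2,3} | out {0,1} | ==

Converged values:
  [0] {0,1,2,3}
  [1] {0,1,3}
  [2] {0,1}
  [3] {0,1,2,3}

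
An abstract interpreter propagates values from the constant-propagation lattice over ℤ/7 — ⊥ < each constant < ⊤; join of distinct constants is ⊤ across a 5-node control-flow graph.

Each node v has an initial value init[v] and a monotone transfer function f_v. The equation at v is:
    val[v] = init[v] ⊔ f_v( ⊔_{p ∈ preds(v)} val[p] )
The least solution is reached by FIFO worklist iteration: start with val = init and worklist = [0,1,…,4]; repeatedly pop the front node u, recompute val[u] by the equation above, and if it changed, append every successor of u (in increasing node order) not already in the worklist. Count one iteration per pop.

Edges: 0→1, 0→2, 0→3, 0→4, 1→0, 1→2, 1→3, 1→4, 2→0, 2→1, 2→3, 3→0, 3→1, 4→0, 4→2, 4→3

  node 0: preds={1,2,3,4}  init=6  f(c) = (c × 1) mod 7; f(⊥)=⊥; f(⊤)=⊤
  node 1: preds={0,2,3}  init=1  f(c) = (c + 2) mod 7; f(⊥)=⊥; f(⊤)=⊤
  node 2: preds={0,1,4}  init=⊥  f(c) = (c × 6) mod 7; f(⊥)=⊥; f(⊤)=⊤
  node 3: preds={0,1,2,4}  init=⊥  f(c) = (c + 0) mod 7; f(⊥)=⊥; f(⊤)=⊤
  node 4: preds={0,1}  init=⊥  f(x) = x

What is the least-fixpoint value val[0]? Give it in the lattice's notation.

⊤

Iteration log — 9 steps:
  step 1. node 0  ⊔preds=1  new=⊤  old=6  +wl: 
  step 2. node 1  ⊔preds=⊤  new=⊤  old=1  +wl: 0
  step 3. node 2  ⊔preds=⊤  new=⊤  old=⊥  +wl: 1
  step 4. node 3  ⊔preds=⊤  new=⊤  old=⊥  +wl: 
  step 5. node 4  ⊔preds=⊤  new=⊤  old=⊥  +wl: 2,3
  step 6. node 0  ⊔preds=⊤  new=⊤  stable
  step 7. node 1  ⊔preds=⊤  new=⊤  stable
  step 8. node 2  ⊔preds=⊤  new=⊤  stable
  step 9. node 3  ⊔preds=⊤  new=⊤  stable

Least fixpoint reached:
  node 0: ⊤
  node 1: ⊤
  node 2: ⊤
  node 3: ⊤
  node 4: ⊤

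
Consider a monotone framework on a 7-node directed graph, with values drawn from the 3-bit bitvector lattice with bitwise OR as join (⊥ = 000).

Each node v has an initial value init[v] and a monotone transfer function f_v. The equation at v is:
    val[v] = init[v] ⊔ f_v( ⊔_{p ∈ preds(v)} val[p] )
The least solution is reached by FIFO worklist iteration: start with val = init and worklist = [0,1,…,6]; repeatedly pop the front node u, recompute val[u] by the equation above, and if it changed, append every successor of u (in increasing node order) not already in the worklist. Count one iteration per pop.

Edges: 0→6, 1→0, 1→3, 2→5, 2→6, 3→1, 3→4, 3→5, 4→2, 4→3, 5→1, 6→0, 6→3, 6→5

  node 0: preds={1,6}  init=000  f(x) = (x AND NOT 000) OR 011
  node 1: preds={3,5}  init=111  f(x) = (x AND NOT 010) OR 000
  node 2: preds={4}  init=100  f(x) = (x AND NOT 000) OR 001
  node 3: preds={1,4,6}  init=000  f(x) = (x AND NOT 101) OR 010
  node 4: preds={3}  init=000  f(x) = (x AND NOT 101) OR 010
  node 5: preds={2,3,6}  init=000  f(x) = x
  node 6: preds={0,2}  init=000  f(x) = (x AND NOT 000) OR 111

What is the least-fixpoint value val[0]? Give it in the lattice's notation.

111

Trace (13 dequeues):
  [1] u=0 | in 111 | out 111 | prev 000 | push {}
  [2] u=1 | in 000 | out 111 | ==
  [3] u=2 | in 000 | out 101 | prev 100 | push {}
  [4] u=3 | in 111 | out 010 | prev 000 | push {1}
  [5] u=4 | in 010 | out 010 | prev 000 | push {2,3}
  [6] u=5 | in 111 | out 111 | prev 000 | push {}
  [7] u=6 | in 111 | out 111 | prev 000 | push {0,5}
  [8] u=1 | in 111 | out 111 | ==
  [9] u=2 | in 010 | out 111 | prev 101 | push {6}
  [10] u=3 | in 111 | out 010 | ==
  [11] u=0 | in 111 | out 111 | ==
  [12] u=5 | in 111 | out 111 | ==
  [13] u=6 | in 111 | out 111 | ==

Converged values:
  [0] 111
  [1] 111
  [2] 111
  [3] 010
  [4] 010
  [5] 111
  [6] 111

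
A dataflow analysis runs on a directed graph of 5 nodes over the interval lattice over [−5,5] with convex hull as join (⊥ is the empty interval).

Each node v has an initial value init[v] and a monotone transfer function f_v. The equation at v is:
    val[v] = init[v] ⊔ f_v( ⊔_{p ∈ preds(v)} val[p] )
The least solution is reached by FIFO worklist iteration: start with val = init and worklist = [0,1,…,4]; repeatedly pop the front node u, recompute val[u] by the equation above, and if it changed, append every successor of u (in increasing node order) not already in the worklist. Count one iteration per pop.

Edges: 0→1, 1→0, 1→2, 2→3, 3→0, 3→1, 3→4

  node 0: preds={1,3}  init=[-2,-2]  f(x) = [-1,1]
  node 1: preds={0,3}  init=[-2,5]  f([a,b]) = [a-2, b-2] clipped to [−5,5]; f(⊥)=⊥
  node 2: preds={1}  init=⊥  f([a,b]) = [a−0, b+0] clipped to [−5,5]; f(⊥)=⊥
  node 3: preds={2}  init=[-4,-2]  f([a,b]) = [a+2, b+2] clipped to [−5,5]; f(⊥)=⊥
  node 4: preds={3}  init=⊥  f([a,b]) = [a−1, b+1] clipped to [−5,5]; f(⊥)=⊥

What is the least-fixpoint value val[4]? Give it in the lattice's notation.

[-5,5]

Trace (7 dequeues):
  [1] u=0 | in [-4,5] | out [-2,1] | prev [-2,-2] | push {}
  [2] u=1 | in [-4,1] | out [-5,5] | prev [-2,5] | push {0}
  [3] u=2 | in [-5,5] | out [-5,5] | prev ⊥ | push {}
  [4] u=3 | in [-5,5] | out [-4,5] | prev [-4,-2] | push {1}
  [5] u=4 | in [-4,5] | out [-5,5] | prev ⊥ | push {}
  [6] u=0 | in [-5,5] | out [-2,1] | ==
  [7] u=1 | in [-4,5] | out [-5,5] | ==

Converged values:
  [0] [-2,1]
  [1] [-5,5]
  [2] [-5,5]
  [3] [-4,5]
  [4] [-5,5]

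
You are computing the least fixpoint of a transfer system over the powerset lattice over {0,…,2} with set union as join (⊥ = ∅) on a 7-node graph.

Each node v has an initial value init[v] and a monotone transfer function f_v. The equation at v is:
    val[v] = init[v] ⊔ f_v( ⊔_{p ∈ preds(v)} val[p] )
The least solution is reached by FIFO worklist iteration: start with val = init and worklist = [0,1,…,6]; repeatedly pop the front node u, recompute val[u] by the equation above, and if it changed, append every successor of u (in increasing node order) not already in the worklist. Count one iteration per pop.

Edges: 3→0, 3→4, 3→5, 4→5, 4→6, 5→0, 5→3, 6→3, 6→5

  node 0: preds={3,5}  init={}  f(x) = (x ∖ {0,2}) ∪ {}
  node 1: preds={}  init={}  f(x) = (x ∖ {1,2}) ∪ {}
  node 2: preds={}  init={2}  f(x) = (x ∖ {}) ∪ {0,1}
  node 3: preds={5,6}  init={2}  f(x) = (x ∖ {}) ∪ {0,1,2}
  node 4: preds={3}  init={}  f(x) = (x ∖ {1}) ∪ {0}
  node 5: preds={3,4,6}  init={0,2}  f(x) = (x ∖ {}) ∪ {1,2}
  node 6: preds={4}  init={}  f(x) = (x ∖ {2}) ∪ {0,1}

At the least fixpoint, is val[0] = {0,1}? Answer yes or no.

no

Iteration log — 10 steps:
  step 1. node 0  ⊔preds={0,2}  new={}  stable
  step 2. node 1  ⊔preds={}  new={}  stable
  step 3. node 2  ⊔preds={}  new={0,1,2}  old={2}  +wl: 
  step 4. node 3  ⊔preds={0,2}  new={0,1,2}  old={2}  +wl: 0
  step 5. node 4  ⊔preds={0,1,2}  new={0,2}  old={}  +wl: 
  step 6. node 5  ⊔preds={0,1,2}  new={0,1,2}  old={0,2}  +wl: 3
  step 7. node 6  ⊔preds={0,2}  new={0,1}  old={}  +wl: 5
  step 8. node 0  ⊔preds={0,1,2}  new={1}  old={}  +wl: 
  step 9. node 3  ⊔preds={0,1,2}  new={0,1,2}  stable
  step 10. node 5  ⊔preds={0,1,2}  new={0,1,2}  stable

Least fixpoint reached:
  node 0: {1}
  node 1: {}
  node 2: {0,1,2}
  node 3: {0,1,2}
  node 4: {0,2}
  node 5: {0,1,2}
  node 6: {0,1}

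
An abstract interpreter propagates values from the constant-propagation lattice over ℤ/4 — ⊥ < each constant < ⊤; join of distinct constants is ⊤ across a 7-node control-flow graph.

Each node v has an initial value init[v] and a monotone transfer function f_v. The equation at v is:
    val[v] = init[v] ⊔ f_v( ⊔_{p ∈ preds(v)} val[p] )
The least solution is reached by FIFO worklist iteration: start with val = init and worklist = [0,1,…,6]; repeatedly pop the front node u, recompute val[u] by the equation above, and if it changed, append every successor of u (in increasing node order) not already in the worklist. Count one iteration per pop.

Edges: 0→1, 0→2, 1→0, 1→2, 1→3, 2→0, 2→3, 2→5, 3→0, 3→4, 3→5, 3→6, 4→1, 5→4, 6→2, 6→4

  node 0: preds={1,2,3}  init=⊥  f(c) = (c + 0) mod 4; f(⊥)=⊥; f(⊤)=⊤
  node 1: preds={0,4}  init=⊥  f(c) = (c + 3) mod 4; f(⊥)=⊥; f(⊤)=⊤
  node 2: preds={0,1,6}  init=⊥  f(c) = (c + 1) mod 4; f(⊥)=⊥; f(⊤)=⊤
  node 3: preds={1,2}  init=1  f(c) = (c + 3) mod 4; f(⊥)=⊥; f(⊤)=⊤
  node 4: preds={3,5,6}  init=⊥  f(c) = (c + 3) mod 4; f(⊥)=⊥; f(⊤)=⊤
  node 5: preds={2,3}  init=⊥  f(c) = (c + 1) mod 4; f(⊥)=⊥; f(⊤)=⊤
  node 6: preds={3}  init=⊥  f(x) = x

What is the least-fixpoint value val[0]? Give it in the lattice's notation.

Worklist (13 pops):
  #1 pop 0: in=1 → 1 (was ⊥); enqueue []
  #2 pop 1: in=1 → 0 (was ⊥); enqueue [0]
  #3 pop 2: in=⊤ → ⊤ (was ⊥); enqueue []
  #4 pop 3: in=⊤ → ⊤ (was 1); enqueue []
  #5 pop 4: in=⊤ → ⊤ (was ⊥); enqueue [1]
  #6 pop 5: in=⊤ → ⊤ (was ⊥); enqueue [4]
  #7 pop 6: in=⊤ → ⊤ (was ⊥); enqueue [2]
  #8 pop 0: in=⊤ → ⊤ (was 1); enqueue []
  #9 pop 1: in=⊤ → ⊤ (was 0); enqueue [0,3]
  #10 pop 4: in=⊤ → ⊤ (no change)
  #11 pop 2: in=⊤ → ⊤ (no change)
  #12 pop 0: in=⊤ → ⊤ (no change)
  #13 pop 3: in=⊤ → ⊤ (no change)

Fixpoint:
  val[0] = ⊤
  val[1] = ⊤
  val[2] = ⊤
  val[3] = ⊤
  val[4] = ⊤
  val[5] = ⊤
  val[6] = ⊤

⊤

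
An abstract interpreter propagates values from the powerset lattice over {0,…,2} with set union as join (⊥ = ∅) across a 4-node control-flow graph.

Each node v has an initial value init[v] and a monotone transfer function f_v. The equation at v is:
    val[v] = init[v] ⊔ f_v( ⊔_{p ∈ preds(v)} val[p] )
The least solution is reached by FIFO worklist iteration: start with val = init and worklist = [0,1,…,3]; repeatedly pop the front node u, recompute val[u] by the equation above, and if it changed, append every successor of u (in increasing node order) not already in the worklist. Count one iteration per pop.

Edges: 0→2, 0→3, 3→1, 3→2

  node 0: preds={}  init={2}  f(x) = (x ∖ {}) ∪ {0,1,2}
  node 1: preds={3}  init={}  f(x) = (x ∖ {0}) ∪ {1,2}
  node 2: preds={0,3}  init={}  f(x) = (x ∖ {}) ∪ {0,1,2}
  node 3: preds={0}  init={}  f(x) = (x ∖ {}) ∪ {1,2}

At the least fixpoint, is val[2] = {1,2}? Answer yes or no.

no

Trace (6 dequeues):
  [1] u=0 | in {} | out {0,1,2} | prev {2} | push {}
  [2] u=1 | in {} | out {1,2} | prev {} | push {}
  [3] u=2 | in {0,1,2} | out {0,1,2} | prev {} | push {}
  [4] u=3 | in {0,1,2} | out {0,1,2} | prev {} | push {1,2}
  [5] u=1 | in {0,1,2} | out {1,2} | ==
  [6] u=2 | in {0,1,2} | out {0,1,2} | ==

Converged values:
  [0] {0,1,2}
  [1] {1,2}
  [2] {0,1,2}
  [3] {0,1,2}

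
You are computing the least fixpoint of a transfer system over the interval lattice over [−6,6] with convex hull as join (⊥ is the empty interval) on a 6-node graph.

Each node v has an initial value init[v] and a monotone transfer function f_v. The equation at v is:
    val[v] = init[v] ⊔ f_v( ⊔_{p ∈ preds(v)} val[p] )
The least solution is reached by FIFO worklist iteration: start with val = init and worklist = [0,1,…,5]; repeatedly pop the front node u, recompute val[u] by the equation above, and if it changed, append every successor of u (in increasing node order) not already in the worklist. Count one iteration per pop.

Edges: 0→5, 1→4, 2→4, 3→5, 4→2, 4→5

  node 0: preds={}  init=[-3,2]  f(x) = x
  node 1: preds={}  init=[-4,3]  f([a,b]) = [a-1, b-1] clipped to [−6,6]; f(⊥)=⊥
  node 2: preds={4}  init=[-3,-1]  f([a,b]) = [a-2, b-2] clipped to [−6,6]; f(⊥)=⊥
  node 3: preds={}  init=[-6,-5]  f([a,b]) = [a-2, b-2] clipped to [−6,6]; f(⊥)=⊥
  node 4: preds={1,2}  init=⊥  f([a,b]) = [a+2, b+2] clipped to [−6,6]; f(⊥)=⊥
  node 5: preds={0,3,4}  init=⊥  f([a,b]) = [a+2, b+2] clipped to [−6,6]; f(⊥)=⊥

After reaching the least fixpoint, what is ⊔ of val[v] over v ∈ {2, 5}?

[-4,6]

Trace (8 dequeues):
  [1] u=0 | in ⊥ | out [-3,2] | ==
  [2] u=1 | in ⊥ | out [-4,3] | ==
  [3] u=2 | in ⊥ | out [-3,-1] | ==
  [4] u=3 | in ⊥ | out [-6,-5] | ==
  [5] u=4 | in [-4,3] | out [-2,5] | prev ⊥ | push {2}
  [6] u=5 | in [-6,5] | out [-4,6] | prev ⊥ | push {}
  [7] u=2 | in [-2,5] | out [-4,3] | prev [-3,-1] | push {4}
  [8] u=4 | in [-4,3] | out [-2,5] | ==

Converged values:
  [0] [-3,2]
  [1] [-4,3]
  [2] [-4,3]
  [3] [-6,-5]
  [4] [-2,5]
  [5] [-4,6]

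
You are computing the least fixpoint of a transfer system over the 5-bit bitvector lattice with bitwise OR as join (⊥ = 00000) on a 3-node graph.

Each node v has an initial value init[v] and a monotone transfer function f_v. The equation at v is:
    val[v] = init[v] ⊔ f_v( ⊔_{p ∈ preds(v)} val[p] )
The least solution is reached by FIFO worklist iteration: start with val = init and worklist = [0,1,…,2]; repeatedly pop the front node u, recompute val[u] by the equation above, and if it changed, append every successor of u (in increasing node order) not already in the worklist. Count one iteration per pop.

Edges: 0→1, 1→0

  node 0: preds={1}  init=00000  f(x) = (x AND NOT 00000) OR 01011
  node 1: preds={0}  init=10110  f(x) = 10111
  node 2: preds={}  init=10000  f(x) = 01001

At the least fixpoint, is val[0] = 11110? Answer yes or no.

no

Iteration log — 4 steps:
  step 1. node 0  ⊔preds=10110  new=11111  old=00000  +wl: 
  step 2. node 1  ⊔preds=11111  new=10111  old=10110  +wl: 0
  step 3. node 2  ⊔preds=00000  new=11001  old=10000  +wl: 
  step 4. node 0  ⊔preds=10111  new=11111  stable

Least fixpoint reached:
  node 0: 11111
  node 1: 10111
  node 2: 11001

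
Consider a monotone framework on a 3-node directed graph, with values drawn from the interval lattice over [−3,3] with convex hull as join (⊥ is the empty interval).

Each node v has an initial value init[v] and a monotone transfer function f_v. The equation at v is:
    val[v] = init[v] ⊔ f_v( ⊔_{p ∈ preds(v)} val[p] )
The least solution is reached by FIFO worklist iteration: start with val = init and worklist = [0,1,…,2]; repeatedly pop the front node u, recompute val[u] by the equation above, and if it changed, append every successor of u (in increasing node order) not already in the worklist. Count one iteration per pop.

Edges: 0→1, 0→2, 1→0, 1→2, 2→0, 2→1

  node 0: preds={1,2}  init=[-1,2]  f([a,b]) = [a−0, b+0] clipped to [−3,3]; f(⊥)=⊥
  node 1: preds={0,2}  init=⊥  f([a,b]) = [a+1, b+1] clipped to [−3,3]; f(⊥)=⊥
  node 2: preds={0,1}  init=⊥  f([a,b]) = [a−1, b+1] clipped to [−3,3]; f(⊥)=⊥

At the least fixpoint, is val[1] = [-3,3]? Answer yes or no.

Worklist (10 pops):
  #1 pop 0: in=⊥ → [-1,2] (no change)
  #2 pop 1: in=[-1,2] → [0,3] (was ⊥); enqueue [0]
  #3 pop 2: in=[-1,3] → [-2,3] (was ⊥); enqueue [1]
  #4 pop 0: in=[-2,3] → [-2,3] (was [-1,2]); enqueue [2]
  #5 pop 1: in=[-2,3] → [-1,3] (was [0,3]); enqueue [0]
  #6 pop 2: in=[-2,3] → [-3,3] (was [-2,3]); enqueue [1]
  #7 pop 0: in=[-3,3] → [-3,3] (was [-2,3]); enqueue [2]
  #8 pop 1: in=[-3,3] → [-2,3] (was [-1,3]); enqueue [0]
  #9 pop 2: in=[-3,3] → [-3,3] (no change)
  #10 pop 0: in=[-3,3] → [-3,3] (no change)

Fixpoint:
  val[0] = [-3,3]
  val[1] = [-2,3]
  val[2] = [-3,3]

no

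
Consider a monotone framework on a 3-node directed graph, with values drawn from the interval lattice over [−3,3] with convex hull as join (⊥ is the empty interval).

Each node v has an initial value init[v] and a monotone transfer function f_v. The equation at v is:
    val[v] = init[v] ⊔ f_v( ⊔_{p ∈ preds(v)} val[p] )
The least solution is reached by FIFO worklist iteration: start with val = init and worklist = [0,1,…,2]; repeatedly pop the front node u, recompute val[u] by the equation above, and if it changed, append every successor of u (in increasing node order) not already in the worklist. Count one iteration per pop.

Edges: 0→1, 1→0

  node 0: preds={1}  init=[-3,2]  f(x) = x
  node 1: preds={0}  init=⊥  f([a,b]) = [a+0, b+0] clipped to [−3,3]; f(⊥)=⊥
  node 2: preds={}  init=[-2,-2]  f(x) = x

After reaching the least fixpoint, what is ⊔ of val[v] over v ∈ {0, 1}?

[-3,2]

Worklist (4 pops):
  #1 pop 0: in=⊥ → [-3,2] (no change)
  #2 pop 1: in=[-3,2] → [-3,2] (was ⊥); enqueue [0]
  #3 pop 2: in=⊥ → [-2,-2] (no change)
  #4 pop 0: in=[-3,2] → [-3,2] (no change)

Fixpoint:
  val[0] = [-3,2]
  val[1] = [-3,2]
  val[2] = [-2,-2]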